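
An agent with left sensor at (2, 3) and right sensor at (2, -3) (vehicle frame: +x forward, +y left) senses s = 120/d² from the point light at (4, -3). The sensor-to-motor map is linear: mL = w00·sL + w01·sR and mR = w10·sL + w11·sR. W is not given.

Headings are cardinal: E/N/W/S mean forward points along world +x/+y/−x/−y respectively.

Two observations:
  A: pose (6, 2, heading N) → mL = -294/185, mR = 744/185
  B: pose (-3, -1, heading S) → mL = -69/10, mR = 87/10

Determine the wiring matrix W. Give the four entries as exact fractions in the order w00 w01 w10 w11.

obs A: pose=(6,2,N) → sL=12/5, sR=60/37, mL=-294/185, mR=744/185
obs B: pose=(-3,-1,S) → sL=15/2, sR=6/5, mL=-69/10, mR=87/10
sensor matrix S = [[12/5, 60/37], [15/2, 6/5]]; det S = -8586/925
solve [mL_A; mL_B] = S·[w00; w01] and [mR_A; mR_B] = S·[w10; w11]:
  w00 = -1, w01 = 1/2, w10 = 1, w11 = 1

-1 1/2 1 1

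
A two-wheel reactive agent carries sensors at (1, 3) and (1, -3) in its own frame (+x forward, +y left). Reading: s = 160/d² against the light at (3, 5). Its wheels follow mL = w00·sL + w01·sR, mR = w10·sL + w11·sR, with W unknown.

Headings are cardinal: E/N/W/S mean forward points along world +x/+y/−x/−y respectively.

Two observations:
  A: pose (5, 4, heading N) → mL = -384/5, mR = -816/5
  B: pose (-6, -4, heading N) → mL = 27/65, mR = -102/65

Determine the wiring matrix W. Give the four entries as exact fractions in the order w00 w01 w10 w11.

obs A: pose=(5,4,N) → sL=160, sR=32/5, mL=-384/5, mR=-816/5
obs B: pose=(-6,-4,N) → sL=10/13, sR=8/5, mL=27/65, mR=-102/65
sensor matrix S = [[160, 32/5], [10/13, 8/5]]; det S = 3264/13
solve [mL_A; mL_B] = S·[w00; w01] and [mR_A; mR_B] = S·[w10; w11]:
  w00 = -1/2, w01 = 1/2, w10 = -1, w11 = -1/2

-1/2 1/2 -1 -1/2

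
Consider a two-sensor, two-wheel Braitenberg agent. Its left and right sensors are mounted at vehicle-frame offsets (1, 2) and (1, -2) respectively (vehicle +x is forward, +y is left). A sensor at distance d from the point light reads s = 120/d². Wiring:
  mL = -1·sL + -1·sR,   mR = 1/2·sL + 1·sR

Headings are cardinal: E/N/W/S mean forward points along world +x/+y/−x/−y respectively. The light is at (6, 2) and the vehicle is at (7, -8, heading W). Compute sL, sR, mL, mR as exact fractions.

5/6 15/8 -65/24 55/24

left sensor world pos  = (6, -10); dL² = 144
right sensor world pos = (6, -6); dR² = 64
sL = 120/144 = 5/6
sR = 120/64 = 15/8
mL = -1·sL + -1·sR = -65/24
mR = 1/2·sL + 1·sR = 55/24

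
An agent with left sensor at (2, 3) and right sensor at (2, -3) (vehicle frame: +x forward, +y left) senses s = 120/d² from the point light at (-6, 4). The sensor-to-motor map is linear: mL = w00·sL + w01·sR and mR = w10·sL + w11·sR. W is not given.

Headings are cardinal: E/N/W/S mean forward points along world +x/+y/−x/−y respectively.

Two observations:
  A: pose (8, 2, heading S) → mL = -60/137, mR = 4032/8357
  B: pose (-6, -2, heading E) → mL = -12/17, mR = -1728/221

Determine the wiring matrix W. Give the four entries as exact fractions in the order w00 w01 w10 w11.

obs A: pose=(8,2,S) → sL=24/61, sR=120/137, mL=-60/137, mR=4032/8357
obs B: pose=(-6,-2,E) → sL=120/13, sR=24/17, mL=-12/17, mR=-1728/221
sensor matrix S = [[24/61, 120/137], [120/13, 24/17]]; det S = -13906944/1846897
solve [mL_A; mL_B] = S·[w00; w01] and [mR_A; mR_B] = S·[w10; w11]:
  w00 = 0, w01 = -1/2, w10 = -1, w11 = 1

0 -1/2 -1 1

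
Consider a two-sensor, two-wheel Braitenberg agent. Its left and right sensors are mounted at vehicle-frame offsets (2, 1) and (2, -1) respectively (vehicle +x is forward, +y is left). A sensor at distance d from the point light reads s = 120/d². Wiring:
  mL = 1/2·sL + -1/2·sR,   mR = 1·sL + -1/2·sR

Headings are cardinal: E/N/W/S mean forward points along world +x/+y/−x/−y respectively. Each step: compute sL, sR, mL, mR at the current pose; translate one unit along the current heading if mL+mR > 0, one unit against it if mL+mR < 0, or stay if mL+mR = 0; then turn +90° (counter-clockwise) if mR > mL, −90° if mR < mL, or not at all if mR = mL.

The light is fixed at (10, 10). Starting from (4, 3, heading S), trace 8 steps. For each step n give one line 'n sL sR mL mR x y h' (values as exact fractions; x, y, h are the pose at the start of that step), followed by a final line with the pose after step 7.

n=0: pose=(4,3,S); sL=60/53, sR=12/13; mL=72/689, mR=462/689; mL+mR=534/689 → advance +1; mR−mL=30/53 → turn +1·90°
n=1: pose=(4,2,E); sL=24/13, sR=120/97; mL=384/1261, mR=1548/1261; mL+mR=1932/1261 → advance +1; mR−mL=12/13 → turn +1·90°
n=2: pose=(5,2,N); sL=5/3, sR=30/13; mL=-25/78, mR=20/39; mL+mR=5/26 → advance +1; mR−mL=5/6 → turn +1·90°
n=3: pose=(5,3,W); sL=120/113, sR=24/17; mL=-336/1921, mR=684/1921; mL+mR=348/1921 → advance +1; mR−mL=60/113 → turn +1·90°
n=4: pose=(4,3,S); sL=60/53, sR=12/13; mL=72/689, mR=462/689; mL+mR=534/689 → advance +1; mR−mL=30/53 → turn +1·90°
n=5: pose=(4,2,E); sL=24/13, sR=120/97; mL=384/1261, mR=1548/1261; mL+mR=1932/1261 → advance +1; mR−mL=12/13 → turn +1·90°
n=6: pose=(5,2,N); sL=5/3, sR=30/13; mL=-25/78, mR=20/39; mL+mR=5/26 → advance +1; mR−mL=5/6 → turn +1·90°
n=7: pose=(5,3,W); sL=120/113, sR=24/17; mL=-336/1921, mR=684/1921; mL+mR=348/1921 → advance +1; mR−mL=60/113 → turn +1·90°

0 60/53 12/13 72/689 462/689 4 3 S
1 24/13 120/97 384/1261 1548/1261 4 2 E
2 5/3 30/13 -25/78 20/39 5 2 N
3 120/113 24/17 -336/1921 684/1921 5 3 W
4 60/53 12/13 72/689 462/689 4 3 S
5 24/13 120/97 384/1261 1548/1261 4 2 E
6 5/3 30/13 -25/78 20/39 5 2 N
7 120/113 24/17 -336/1921 684/1921 5 3 W
final 4 3 S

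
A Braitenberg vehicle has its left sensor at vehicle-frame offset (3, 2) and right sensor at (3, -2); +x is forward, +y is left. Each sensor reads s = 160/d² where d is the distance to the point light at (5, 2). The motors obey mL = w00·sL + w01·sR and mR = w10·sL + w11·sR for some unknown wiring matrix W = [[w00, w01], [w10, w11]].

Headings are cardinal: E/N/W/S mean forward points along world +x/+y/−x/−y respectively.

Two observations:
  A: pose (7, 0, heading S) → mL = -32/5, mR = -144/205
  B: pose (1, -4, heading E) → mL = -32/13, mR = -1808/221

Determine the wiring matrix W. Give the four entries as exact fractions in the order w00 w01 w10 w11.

obs A: pose=(7,0,S) → sL=160/41, sR=32/5, mL=-32/5, mR=-144/205
obs B: pose=(1,-4,E) → sL=160/17, sR=32/13, mL=-32/13, mR=-1808/221
sensor matrix S = [[160/41, 32/5], [160/17, 32/13]]; det S = -458752/9061
solve [mL_A; mL_B] = S·[w00; w01] and [mR_A; mR_B] = S·[w10; w11]:
  w00 = 0, w01 = -1, w10 = -1, w11 = 1/2

0 -1 -1 1/2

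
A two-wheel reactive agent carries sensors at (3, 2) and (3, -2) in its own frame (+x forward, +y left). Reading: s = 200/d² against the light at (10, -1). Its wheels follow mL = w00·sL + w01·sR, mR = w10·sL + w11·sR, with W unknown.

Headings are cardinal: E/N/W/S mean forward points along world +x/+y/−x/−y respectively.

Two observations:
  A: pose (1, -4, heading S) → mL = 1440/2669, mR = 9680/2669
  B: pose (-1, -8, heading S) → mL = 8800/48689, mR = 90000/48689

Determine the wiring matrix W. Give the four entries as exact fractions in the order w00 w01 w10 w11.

1/2 -1/2 1 1

obs A: pose=(1,-4,S) → sL=40/17, sR=200/157, mL=1440/2669, mR=9680/2669
obs B: pose=(-1,-8,S) → sL=200/181, sR=200/269, mL=8800/48689, mR=90000/48689
sensor matrix S = [[40/17, 200/157], [200/181, 200/269]]; det S = 44416000/129950941
solve [mL_A; mL_B] = S·[w00; w01] and [mR_A; mR_B] = S·[w10; w11]:
  w00 = 1/2, w01 = -1/2, w10 = 1, w11 = 1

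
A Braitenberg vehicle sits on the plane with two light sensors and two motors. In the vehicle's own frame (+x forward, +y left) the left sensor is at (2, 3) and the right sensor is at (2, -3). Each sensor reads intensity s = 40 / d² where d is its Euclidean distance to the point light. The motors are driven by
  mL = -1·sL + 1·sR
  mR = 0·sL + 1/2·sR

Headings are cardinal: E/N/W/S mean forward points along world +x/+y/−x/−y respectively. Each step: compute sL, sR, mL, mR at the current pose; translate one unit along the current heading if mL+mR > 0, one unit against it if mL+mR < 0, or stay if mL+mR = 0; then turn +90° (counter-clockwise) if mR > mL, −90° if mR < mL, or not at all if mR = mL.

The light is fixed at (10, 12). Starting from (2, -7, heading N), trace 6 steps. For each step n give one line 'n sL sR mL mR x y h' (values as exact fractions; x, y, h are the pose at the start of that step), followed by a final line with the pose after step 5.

0 4/41 20/157 192/6437 10/157 2 -7 N
1 40/541 8/65 1728/35165 4/65 2 -6 W
2 10/109 5/68 -135/7412 5/136 1 -6 S
3 8/61 40/533 -1824/32513 20/533 1 -7 E
4 20/229 20/169 1200/38701 10/169 0 -7 N
5 8/117 40/369 64/1599 20/369 0 -6 W
final -1 -6 S

n=0: pose=(2,-7,N); sL=4/41, sR=20/157; mL=192/6437, mR=10/157; mL+mR=602/6437 → advance +1; mR−mL=218/6437 → turn +1·90°
n=1: pose=(2,-6,W); sL=40/541, sR=8/65; mL=1728/35165, mR=4/65; mL+mR=3892/35165 → advance +1; mR−mL=436/35165 → turn +1·90°
n=2: pose=(1,-6,S); sL=10/109, sR=5/68; mL=-135/7412, mR=5/136; mL+mR=275/14824 → advance +1; mR−mL=815/14824 → turn +1·90°
n=3: pose=(1,-7,E); sL=8/61, sR=40/533; mL=-1824/32513, mR=20/533; mL+mR=-604/32513 → advance -1; mR−mL=3044/32513 → turn +1·90°
n=4: pose=(0,-7,N); sL=20/229, sR=20/169; mL=1200/38701, mR=10/169; mL+mR=3490/38701 → advance +1; mR−mL=1090/38701 → turn +1·90°
n=5: pose=(0,-6,W); sL=8/117, sR=40/369; mL=64/1599, mR=20/369; mL+mR=452/4797 → advance +1; mR−mL=68/4797 → turn +1·90°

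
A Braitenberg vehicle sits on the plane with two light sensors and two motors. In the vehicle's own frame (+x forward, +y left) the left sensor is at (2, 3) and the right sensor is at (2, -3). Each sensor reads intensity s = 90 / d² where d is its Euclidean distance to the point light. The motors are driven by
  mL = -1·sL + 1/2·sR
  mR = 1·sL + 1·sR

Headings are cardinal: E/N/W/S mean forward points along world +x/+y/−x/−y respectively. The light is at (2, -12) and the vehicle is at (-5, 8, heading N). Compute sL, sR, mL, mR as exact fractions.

left sensor world pos  = (-8, 10); dL² = 584
right sensor world pos = (-2, 10); dR² = 500
sL = 90/584 = 45/292
sR = 90/500 = 9/50
mL = -1·sL + 1/2·sR = -117/1825
mR = 1·sL + 1·sR = 2439/7300

45/292 9/50 -117/1825 2439/7300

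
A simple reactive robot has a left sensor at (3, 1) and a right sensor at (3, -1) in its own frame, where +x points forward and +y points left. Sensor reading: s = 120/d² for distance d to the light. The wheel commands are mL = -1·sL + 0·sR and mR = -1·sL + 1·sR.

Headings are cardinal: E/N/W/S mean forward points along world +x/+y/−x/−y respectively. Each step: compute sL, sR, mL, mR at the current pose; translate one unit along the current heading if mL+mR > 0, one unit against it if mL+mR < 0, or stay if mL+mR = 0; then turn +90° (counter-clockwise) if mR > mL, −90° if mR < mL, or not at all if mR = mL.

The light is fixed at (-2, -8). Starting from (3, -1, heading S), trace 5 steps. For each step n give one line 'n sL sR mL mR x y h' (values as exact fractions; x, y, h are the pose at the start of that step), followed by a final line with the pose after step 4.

n=0: pose=(3,-1,S); sL=30/13, sR=15/4; mL=-30/13, mR=75/52; mL+mR=-45/52 → advance -1; mR−mL=15/4 → turn +1·90°
n=1: pose=(3,0,E); sL=24/29, sR=120/113; mL=-24/29, mR=768/3277; mL+mR=-1944/3277 → advance -1; mR−mL=120/113 → turn +1·90°
n=2: pose=(2,0,N); sL=12/13, sR=60/73; mL=-12/13, mR=-96/949; mL+mR=-972/949 → advance -1; mR−mL=60/73 → turn +1·90°
n=3: pose=(2,-1,W); sL=120/37, sR=24/13; mL=-120/37, mR=-672/481; mL+mR=-2232/481 → advance -1; mR−mL=24/13 → turn +1·90°
n=4: pose=(3,-1,S); sL=30/13, sR=15/4; mL=-30/13, mR=75/52; mL+mR=-45/52 → advance -1; mR−mL=15/4 → turn +1·90°

0 30/13 15/4 -30/13 75/52 3 -1 S
1 24/29 120/113 -24/29 768/3277 3 0 E
2 12/13 60/73 -12/13 -96/949 2 0 N
3 120/37 24/13 -120/37 -672/481 2 -1 W
4 30/13 15/4 -30/13 75/52 3 -1 S
final 3 0 E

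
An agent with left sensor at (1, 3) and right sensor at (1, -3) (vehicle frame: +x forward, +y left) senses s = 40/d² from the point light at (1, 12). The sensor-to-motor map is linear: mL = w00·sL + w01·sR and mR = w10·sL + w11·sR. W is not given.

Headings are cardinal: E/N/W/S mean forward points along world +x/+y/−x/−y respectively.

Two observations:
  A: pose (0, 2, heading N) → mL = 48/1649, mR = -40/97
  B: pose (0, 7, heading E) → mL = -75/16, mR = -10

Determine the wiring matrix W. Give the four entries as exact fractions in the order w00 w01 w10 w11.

obs A: pose=(0,2,N) → sL=40/97, sR=8/17, mL=48/1649, mR=-40/97
obs B: pose=(0,7,E) → sL=10, sR=5/8, mL=-75/16, mR=-10
sensor matrix S = [[40/97, 8/17], [10, 5/8]]; det S = -7335/1649
solve [mL_A; mL_B] = S·[w00; w01] and [mR_A; mR_B] = S·[w10; w11]:
  w00 = -1/2, w01 = 1/2, w10 = -1, w11 = 0

-1/2 1/2 -1 0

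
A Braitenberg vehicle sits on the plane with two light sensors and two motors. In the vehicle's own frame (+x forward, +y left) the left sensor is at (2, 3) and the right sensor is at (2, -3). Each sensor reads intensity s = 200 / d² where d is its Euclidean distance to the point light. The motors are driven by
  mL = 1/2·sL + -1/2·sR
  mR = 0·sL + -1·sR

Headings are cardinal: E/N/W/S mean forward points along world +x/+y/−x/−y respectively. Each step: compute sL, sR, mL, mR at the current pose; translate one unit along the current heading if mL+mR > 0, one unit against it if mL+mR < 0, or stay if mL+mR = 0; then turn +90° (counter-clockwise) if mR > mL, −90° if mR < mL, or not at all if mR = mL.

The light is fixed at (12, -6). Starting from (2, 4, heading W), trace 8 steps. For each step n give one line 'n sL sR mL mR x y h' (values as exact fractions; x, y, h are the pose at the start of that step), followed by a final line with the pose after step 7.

0 200/193 200/313 12000/60409 -200/313 2 4 W
1 25/36 10/9 -5/24 -10/9 3 4 N
2 200/193 40/17 -2160/3281 -40/17 3 3 E
3 100/49 100/109 3000/5341 -100/109 2 3 S
4 200/193 200/313 12000/60409 -200/313 2 4 W
5 25/36 10/9 -5/24 -10/9 3 4 N
6 200/193 40/17 -2160/3281 -40/17 3 3 E
7 100/49 100/109 3000/5341 -100/109 2 3 S
final 2 4 W

n=0: pose=(2,4,W); sL=200/193, sR=200/313; mL=12000/60409, mR=-200/313; mL+mR=-26600/60409 → advance -1; mR−mL=-50600/60409 → turn -1·90°
n=1: pose=(3,4,N); sL=25/36, sR=10/9; mL=-5/24, mR=-10/9; mL+mR=-95/72 → advance -1; mR−mL=-65/72 → turn -1·90°
n=2: pose=(3,3,E); sL=200/193, sR=40/17; mL=-2160/3281, mR=-40/17; mL+mR=-9880/3281 → advance -1; mR−mL=-5560/3281 → turn -1·90°
n=3: pose=(2,3,S); sL=100/49, sR=100/109; mL=3000/5341, mR=-100/109; mL+mR=-1900/5341 → advance -1; mR−mL=-7900/5341 → turn -1·90°
n=4: pose=(2,4,W); sL=200/193, sR=200/313; mL=12000/60409, mR=-200/313; mL+mR=-26600/60409 → advance -1; mR−mL=-50600/60409 → turn -1·90°
n=5: pose=(3,4,N); sL=25/36, sR=10/9; mL=-5/24, mR=-10/9; mL+mR=-95/72 → advance -1; mR−mL=-65/72 → turn -1·90°
n=6: pose=(3,3,E); sL=200/193, sR=40/17; mL=-2160/3281, mR=-40/17; mL+mR=-9880/3281 → advance -1; mR−mL=-5560/3281 → turn -1·90°
n=7: pose=(2,3,S); sL=100/49, sR=100/109; mL=3000/5341, mR=-100/109; mL+mR=-1900/5341 → advance -1; mR−mL=-7900/5341 → turn -1·90°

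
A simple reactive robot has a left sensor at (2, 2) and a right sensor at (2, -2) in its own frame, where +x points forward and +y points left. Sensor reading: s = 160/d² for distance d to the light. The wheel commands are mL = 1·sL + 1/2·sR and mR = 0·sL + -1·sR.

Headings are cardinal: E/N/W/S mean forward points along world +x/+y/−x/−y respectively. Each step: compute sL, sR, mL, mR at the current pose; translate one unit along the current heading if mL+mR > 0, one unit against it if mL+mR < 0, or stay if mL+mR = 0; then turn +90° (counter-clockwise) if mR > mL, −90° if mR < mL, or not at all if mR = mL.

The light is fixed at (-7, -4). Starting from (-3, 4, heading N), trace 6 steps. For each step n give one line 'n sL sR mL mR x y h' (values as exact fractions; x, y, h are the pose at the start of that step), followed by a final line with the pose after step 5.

0 20/13 20/17 470/221 -20/17 -3 4 N
1 160/157 32/17 5232/2669 -32/17 -3 5 E
2 80/49 80/29 4280/1421 -80/29 -2 5 S
3 32/9 160/109 4208/981 -160/109 -2 4 W
4 20/13 20/17 470/221 -20/17 -3 4 N
5 160/157 32/17 5232/2669 -32/17 -3 5 E
final -2 5 S

n=0: pose=(-3,4,N); sL=20/13, sR=20/17; mL=470/221, mR=-20/17; mL+mR=210/221 → advance +1; mR−mL=-730/221 → turn -1·90°
n=1: pose=(-3,5,E); sL=160/157, sR=32/17; mL=5232/2669, mR=-32/17; mL+mR=208/2669 → advance +1; mR−mL=-10256/2669 → turn -1·90°
n=2: pose=(-2,5,S); sL=80/49, sR=80/29; mL=4280/1421, mR=-80/29; mL+mR=360/1421 → advance +1; mR−mL=-8200/1421 → turn -1·90°
n=3: pose=(-2,4,W); sL=32/9, sR=160/109; mL=4208/981, mR=-160/109; mL+mR=2768/981 → advance +1; mR−mL=-5648/981 → turn -1·90°
n=4: pose=(-3,4,N); sL=20/13, sR=20/17; mL=470/221, mR=-20/17; mL+mR=210/221 → advance +1; mR−mL=-730/221 → turn -1·90°
n=5: pose=(-3,5,E); sL=160/157, sR=32/17; mL=5232/2669, mR=-32/17; mL+mR=208/2669 → advance +1; mR−mL=-10256/2669 → turn -1·90°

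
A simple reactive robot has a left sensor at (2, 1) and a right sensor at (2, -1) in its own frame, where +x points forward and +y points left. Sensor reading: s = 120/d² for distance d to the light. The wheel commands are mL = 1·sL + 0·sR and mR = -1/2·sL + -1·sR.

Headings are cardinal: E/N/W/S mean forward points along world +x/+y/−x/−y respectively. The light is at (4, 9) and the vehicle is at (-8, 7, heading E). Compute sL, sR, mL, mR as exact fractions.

left sensor world pos  = (-6, 8); dL² = 101
right sensor world pos = (-6, 6); dR² = 109
sL = 120/101 = 120/101
sR = 120/109 = 120/109
mL = 1·sL + 0·sR = 120/101
mR = -1/2·sL + -1·sR = -18660/11009

120/101 120/109 120/101 -18660/11009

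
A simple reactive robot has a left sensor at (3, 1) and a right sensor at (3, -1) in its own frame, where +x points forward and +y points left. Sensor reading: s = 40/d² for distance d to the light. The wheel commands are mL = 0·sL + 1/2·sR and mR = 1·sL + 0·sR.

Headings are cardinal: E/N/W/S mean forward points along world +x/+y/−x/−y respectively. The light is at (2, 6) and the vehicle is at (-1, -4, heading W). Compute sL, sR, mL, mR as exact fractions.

40/157 40/117 20/117 40/157

left sensor world pos  = (-4, -5); dL² = 157
right sensor world pos = (-4, -3); dR² = 117
sL = 40/157 = 40/157
sR = 40/117 = 40/117
mL = 0·sL + 1/2·sR = 20/117
mR = 1·sL + 0·sR = 40/157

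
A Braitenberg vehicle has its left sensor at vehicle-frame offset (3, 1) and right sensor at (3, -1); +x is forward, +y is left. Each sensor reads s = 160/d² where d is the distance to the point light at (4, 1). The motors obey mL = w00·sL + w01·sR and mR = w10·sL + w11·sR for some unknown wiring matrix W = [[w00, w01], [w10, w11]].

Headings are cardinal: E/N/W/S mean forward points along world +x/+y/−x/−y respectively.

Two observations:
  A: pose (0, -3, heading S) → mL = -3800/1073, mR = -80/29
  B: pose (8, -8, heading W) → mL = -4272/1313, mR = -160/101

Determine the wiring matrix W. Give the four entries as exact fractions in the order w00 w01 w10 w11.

obs A: pose=(0,-3,S) → sL=80/29, sR=80/37, mL=-3800/1073, mR=-80/29
obs B: pose=(8,-8,W) → sL=160/101, sR=32/13, mL=-4272/1313, mR=-160/101
sensor matrix S = [[80/29, 80/37], [160/101, 32/13]]; det S = 4741120/1408849
solve [mL_A; mL_B] = S·[w00; w01] and [mR_A; mR_B] = S·[w10; w11]:
  w00 = -1/2, w01 = -1, w10 = -1, w11 = 0

-1/2 -1 -1 0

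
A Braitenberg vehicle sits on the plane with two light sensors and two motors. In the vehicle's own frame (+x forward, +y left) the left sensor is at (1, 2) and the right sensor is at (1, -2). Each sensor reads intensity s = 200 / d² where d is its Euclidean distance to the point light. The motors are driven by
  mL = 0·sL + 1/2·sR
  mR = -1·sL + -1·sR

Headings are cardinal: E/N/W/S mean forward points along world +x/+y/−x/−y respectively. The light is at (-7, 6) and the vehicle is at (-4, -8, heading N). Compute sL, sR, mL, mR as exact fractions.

left sensor world pos  = (-6, -7); dL² = 170
right sensor world pos = (-2, -7); dR² = 194
sL = 200/170 = 20/17
sR = 200/194 = 100/97
mL = 0·sL + 1/2·sR = 50/97
mR = -1·sL + -1·sR = -3640/1649

20/17 100/97 50/97 -3640/1649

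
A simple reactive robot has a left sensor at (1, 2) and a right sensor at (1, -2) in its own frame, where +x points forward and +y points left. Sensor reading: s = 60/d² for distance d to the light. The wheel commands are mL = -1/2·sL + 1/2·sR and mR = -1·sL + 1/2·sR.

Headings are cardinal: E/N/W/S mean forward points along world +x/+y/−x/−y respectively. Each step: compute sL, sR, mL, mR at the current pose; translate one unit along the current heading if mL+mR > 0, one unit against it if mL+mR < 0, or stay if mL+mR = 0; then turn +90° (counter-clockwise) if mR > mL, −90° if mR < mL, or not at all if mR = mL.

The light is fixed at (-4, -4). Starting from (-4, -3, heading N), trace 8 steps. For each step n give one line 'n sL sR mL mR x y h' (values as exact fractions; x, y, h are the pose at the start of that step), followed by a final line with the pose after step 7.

n=0: pose=(-4,-3,N); sL=15/2, sR=15/2; mL=0, mR=-15/4; mL+mR=-15/4 → advance -1; mR−mL=-15/4 → turn -1·90°
n=1: pose=(-4,-4,E); sL=12, sR=12; mL=0, mR=-6; mL+mR=-6 → advance -1; mR−mL=-6 → turn -1·90°
n=2: pose=(-5,-4,S); sL=30, sR=6; mL=-12, mR=-27; mL+mR=-39 → advance -1; mR−mL=-15 → turn -1·90°
n=3: pose=(-5,-3,W); sL=12, sR=60/13; mL=-48/13, mR=-126/13; mL+mR=-174/13 → advance -1; mR−mL=-6 → turn -1·90°
n=4: pose=(-4,-3,N); sL=15/2, sR=15/2; mL=0, mR=-15/4; mL+mR=-15/4 → advance -1; mR−mL=-15/4 → turn -1·90°
n=5: pose=(-4,-4,E); sL=12, sR=12; mL=0, mR=-6; mL+mR=-6 → advance -1; mR−mL=-6 → turn -1·90°
n=6: pose=(-5,-4,S); sL=30, sR=6; mL=-12, mR=-27; mL+mR=-39 → advance -1; mR−mL=-15 → turn -1·90°
n=7: pose=(-5,-3,W); sL=12, sR=60/13; mL=-48/13, mR=-126/13; mL+mR=-174/13 → advance -1; mR−mL=-6 → turn -1·90°

0 15/2 15/2 0 -15/4 -4 -3 N
1 12 12 0 -6 -4 -4 E
2 30 6 -12 -27 -5 -4 S
3 12 60/13 -48/13 -126/13 -5 -3 W
4 15/2 15/2 0 -15/4 -4 -3 N
5 12 12 0 -6 -4 -4 E
6 30 6 -12 -27 -5 -4 S
7 12 60/13 -48/13 -126/13 -5 -3 W
final -4 -3 N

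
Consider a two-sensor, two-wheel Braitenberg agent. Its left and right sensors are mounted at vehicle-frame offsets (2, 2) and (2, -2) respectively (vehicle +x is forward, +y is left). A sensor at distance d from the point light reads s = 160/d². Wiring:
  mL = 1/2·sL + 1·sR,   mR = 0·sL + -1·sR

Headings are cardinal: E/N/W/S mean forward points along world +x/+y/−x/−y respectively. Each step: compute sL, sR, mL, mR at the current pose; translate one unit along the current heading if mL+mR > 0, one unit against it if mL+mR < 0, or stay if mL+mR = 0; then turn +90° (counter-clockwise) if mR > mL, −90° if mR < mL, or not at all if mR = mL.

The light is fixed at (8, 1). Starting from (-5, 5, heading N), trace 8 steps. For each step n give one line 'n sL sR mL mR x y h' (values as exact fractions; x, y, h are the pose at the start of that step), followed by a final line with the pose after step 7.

0 160/261 160/157 54320/40977 -160/157 -5 5 N
1 16/17 16/13 376/221 -16/13 -5 6 E
2 160/109 32/41 6768/4469 -32/41 -4 6 S
3 4/5 20/29 158/145 -20/29 -4 5 W
4 160/261 160/157 54320/40977 -160/157 -5 5 N
5 16/17 16/13 376/221 -16/13 -5 6 E
6 160/109 32/41 6768/4469 -32/41 -4 6 S
7 4/5 20/29 158/145 -20/29 -4 5 W
final -5 5 N

n=0: pose=(-5,5,N); sL=160/261, sR=160/157; mL=54320/40977, mR=-160/157; mL+mR=80/261 → advance +1; mR−mL=-96080/40977 → turn -1·90°
n=1: pose=(-5,6,E); sL=16/17, sR=16/13; mL=376/221, mR=-16/13; mL+mR=8/17 → advance +1; mR−mL=-648/221 → turn -1·90°
n=2: pose=(-4,6,S); sL=160/109, sR=32/41; mL=6768/4469, mR=-32/41; mL+mR=80/109 → advance +1; mR−mL=-10256/4469 → turn -1·90°
n=3: pose=(-4,5,W); sL=4/5, sR=20/29; mL=158/145, mR=-20/29; mL+mR=2/5 → advance +1; mR−mL=-258/145 → turn -1·90°
n=4: pose=(-5,5,N); sL=160/261, sR=160/157; mL=54320/40977, mR=-160/157; mL+mR=80/261 → advance +1; mR−mL=-96080/40977 → turn -1·90°
n=5: pose=(-5,6,E); sL=16/17, sR=16/13; mL=376/221, mR=-16/13; mL+mR=8/17 → advance +1; mR−mL=-648/221 → turn -1·90°
n=6: pose=(-4,6,S); sL=160/109, sR=32/41; mL=6768/4469, mR=-32/41; mL+mR=80/109 → advance +1; mR−mL=-10256/4469 → turn -1·90°
n=7: pose=(-4,5,W); sL=4/5, sR=20/29; mL=158/145, mR=-20/29; mL+mR=2/5 → advance +1; mR−mL=-258/145 → turn -1·90°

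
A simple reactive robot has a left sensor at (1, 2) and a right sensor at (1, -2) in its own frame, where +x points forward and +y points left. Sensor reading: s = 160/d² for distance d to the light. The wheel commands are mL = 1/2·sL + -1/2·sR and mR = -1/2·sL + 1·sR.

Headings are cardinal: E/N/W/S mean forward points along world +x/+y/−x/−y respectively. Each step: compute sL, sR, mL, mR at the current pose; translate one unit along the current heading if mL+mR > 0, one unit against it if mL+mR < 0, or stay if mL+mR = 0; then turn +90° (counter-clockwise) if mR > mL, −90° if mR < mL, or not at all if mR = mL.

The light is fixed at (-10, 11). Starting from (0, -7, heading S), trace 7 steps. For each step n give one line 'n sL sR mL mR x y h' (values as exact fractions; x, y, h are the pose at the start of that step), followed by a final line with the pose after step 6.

0 32/101 32/85 -256/8585 1872/8585 0 -7 S
1 16/41 80/281 608/11521 1032/11521 0 -8 E
2 32/81 160/493 1408/39933 5072/39933 1 -8 N
3 8/25 40/89 -144/2225 644/2225 1 -7 W
4 32/101 32/85 -256/8585 1872/8585 0 -7 S
5 16/41 80/281 608/11521 1032/11521 0 -8 E
6 32/81 160/493 1408/39933 5072/39933 1 -8 N
final 1 -7 W

n=0: pose=(0,-7,S); sL=32/101, sR=32/85; mL=-256/8585, mR=1872/8585; mL+mR=16/85 → advance +1; mR−mL=2128/8585 → turn +1·90°
n=1: pose=(0,-8,E); sL=16/41, sR=80/281; mL=608/11521, mR=1032/11521; mL+mR=40/281 → advance +1; mR−mL=424/11521 → turn +1·90°
n=2: pose=(1,-8,N); sL=32/81, sR=160/493; mL=1408/39933, mR=5072/39933; mL+mR=80/493 → advance +1; mR−mL=3664/39933 → turn +1·90°
n=3: pose=(1,-7,W); sL=8/25, sR=40/89; mL=-144/2225, mR=644/2225; mL+mR=20/89 → advance +1; mR−mL=788/2225 → turn +1·90°
n=4: pose=(0,-7,S); sL=32/101, sR=32/85; mL=-256/8585, mR=1872/8585; mL+mR=16/85 → advance +1; mR−mL=2128/8585 → turn +1·90°
n=5: pose=(0,-8,E); sL=16/41, sR=80/281; mL=608/11521, mR=1032/11521; mL+mR=40/281 → advance +1; mR−mL=424/11521 → turn +1·90°
n=6: pose=(1,-8,N); sL=32/81, sR=160/493; mL=1408/39933, mR=5072/39933; mL+mR=80/493 → advance +1; mR−mL=3664/39933 → turn +1·90°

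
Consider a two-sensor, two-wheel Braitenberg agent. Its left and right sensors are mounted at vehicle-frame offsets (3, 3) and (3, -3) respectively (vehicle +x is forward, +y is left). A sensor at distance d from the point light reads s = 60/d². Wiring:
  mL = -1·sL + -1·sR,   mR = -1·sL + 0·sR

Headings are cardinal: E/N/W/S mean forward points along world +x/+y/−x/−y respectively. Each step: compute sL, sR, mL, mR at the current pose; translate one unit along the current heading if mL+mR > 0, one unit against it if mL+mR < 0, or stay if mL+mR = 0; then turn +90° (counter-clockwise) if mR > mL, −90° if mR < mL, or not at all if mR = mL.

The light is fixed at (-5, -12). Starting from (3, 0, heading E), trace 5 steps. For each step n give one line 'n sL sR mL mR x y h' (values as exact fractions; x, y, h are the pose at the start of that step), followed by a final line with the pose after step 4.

n=0: pose=(3,0,E); sL=30/173, sR=30/101; mL=-8220/17473, mR=-30/173; mL+mR=-11250/17473 → advance -1; mR−mL=30/101 → turn +1·90°
n=1: pose=(2,0,N); sL=60/241, sR=12/65; mL=-6792/15665, mR=-60/241; mL+mR=-10692/15665 → advance -1; mR−mL=12/65 → turn +1·90°
n=2: pose=(2,-1,W); sL=3/4, sR=15/53; mL=-219/212, mR=-3/4; mL+mR=-189/106 → advance -1; mR−mL=15/53 → turn +1·90°
n=3: pose=(3,-1,S); sL=12/37, sR=60/89; mL=-3288/3293, mR=-12/37; mL+mR=-4356/3293 → advance -1; mR−mL=60/89 → turn +1·90°
n=4: pose=(3,0,E); sL=30/173, sR=30/101; mL=-8220/17473, mR=-30/173; mL+mR=-11250/17473 → advance -1; mR−mL=30/101 → turn +1·90°

0 30/173 30/101 -8220/17473 -30/173 3 0 E
1 60/241 12/65 -6792/15665 -60/241 2 0 N
2 3/4 15/53 -219/212 -3/4 2 -1 W
3 12/37 60/89 -3288/3293 -12/37 3 -1 S
4 30/173 30/101 -8220/17473 -30/173 3 0 E
final 2 0 N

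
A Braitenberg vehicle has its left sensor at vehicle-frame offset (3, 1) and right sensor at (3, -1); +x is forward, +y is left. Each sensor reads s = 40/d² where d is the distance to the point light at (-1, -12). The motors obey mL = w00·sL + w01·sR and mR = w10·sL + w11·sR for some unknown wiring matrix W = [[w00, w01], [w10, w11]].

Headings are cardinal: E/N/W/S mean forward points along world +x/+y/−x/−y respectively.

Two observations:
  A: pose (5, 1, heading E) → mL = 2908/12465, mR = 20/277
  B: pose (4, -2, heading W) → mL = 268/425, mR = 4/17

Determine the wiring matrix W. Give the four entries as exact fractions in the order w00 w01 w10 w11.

obs A: pose=(5,1,E) → sL=40/277, sR=8/45, mL=2908/12465, mR=20/277
obs B: pose=(4,-2,W) → sL=8/17, sR=8/25, mL=268/425, mR=4/17
sensor matrix S = [[40/277, 8/45], [8/17, 8/25]]; det S = -7936/211905
solve [mL_A; mL_B] = S·[w00; w01] and [mR_A; mR_B] = S·[w10; w11]:
  w00 = 1, w01 = 1/2, w10 = 1/2, w11 = 0

1 1/2 1/2 0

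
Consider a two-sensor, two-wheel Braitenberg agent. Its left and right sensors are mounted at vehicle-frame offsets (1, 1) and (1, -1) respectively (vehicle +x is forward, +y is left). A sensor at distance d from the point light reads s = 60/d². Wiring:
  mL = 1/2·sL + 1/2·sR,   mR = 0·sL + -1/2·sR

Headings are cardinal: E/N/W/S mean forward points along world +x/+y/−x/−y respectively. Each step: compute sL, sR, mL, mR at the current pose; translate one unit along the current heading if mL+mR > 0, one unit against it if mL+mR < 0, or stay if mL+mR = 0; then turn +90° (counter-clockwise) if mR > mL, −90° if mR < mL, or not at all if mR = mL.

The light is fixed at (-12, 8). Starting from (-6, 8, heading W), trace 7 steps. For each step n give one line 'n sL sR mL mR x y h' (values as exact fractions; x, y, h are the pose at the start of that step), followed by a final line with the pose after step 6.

0 30/13 30/13 30/13 -15/13 -6 8 W
1 60/17 60/37 1620/629 -30/37 -7 8 N
2 3/2 5/3 19/12 -5/6 -7 9 E
3 60/49 12/5 444/245 -6/5 -6 9 S
4 30/13 30/13 30/13 -15/13 -6 8 W
5 60/17 60/37 1620/629 -30/37 -7 8 N
6 3/2 5/3 19/12 -5/6 -7 9 E
final -6 9 S

n=0: pose=(-6,8,W); sL=30/13, sR=30/13; mL=30/13, mR=-15/13; mL+mR=15/13 → advance +1; mR−mL=-45/13 → turn -1·90°
n=1: pose=(-7,8,N); sL=60/17, sR=60/37; mL=1620/629, mR=-30/37; mL+mR=30/17 → advance +1; mR−mL=-2130/629 → turn -1·90°
n=2: pose=(-7,9,E); sL=3/2, sR=5/3; mL=19/12, mR=-5/6; mL+mR=3/4 → advance +1; mR−mL=-29/12 → turn -1·90°
n=3: pose=(-6,9,S); sL=60/49, sR=12/5; mL=444/245, mR=-6/5; mL+mR=30/49 → advance +1; mR−mL=-738/245 → turn -1·90°
n=4: pose=(-6,8,W); sL=30/13, sR=30/13; mL=30/13, mR=-15/13; mL+mR=15/13 → advance +1; mR−mL=-45/13 → turn -1·90°
n=5: pose=(-7,8,N); sL=60/17, sR=60/37; mL=1620/629, mR=-30/37; mL+mR=30/17 → advance +1; mR−mL=-2130/629 → turn -1·90°
n=6: pose=(-7,9,E); sL=3/2, sR=5/3; mL=19/12, mR=-5/6; mL+mR=3/4 → advance +1; mR−mL=-29/12 → turn -1·90°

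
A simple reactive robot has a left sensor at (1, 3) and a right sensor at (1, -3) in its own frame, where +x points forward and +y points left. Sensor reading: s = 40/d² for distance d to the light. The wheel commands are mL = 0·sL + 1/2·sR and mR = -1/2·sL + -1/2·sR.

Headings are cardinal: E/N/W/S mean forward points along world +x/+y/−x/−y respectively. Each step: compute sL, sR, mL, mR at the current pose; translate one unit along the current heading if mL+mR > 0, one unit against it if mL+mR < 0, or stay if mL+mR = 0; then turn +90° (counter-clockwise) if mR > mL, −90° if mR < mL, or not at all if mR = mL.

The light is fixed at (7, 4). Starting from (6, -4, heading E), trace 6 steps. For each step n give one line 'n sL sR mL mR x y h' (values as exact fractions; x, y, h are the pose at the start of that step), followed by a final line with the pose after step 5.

n=0: pose=(6,-4,E); sL=8/5, sR=40/121; mL=20/121, mR=-584/605; mL+mR=-4/5 → advance -1; mR−mL=-684/605 → turn -1·90°
n=1: pose=(5,-4,S); sL=20/41, sR=20/53; mL=10/53, mR=-940/2173; mL+mR=-10/41 → advance -1; mR−mL=-1350/2173 → turn -1·90°
n=2: pose=(5,-3,W); sL=40/109, sR=8/5; mL=4/5, mR=-536/545; mL+mR=-20/109 → advance -1; mR−mL=-972/545 → turn -1·90°
n=3: pose=(6,-3,N); sL=10/13, sR=1; mL=1/2, mR=-23/26; mL+mR=-5/13 → advance -1; mR−mL=-18/13 → turn -1·90°
n=4: pose=(6,-4,E); sL=8/5, sR=40/121; mL=20/121, mR=-584/605; mL+mR=-4/5 → advance -1; mR−mL=-684/605 → turn -1·90°
n=5: pose=(5,-4,S); sL=20/41, sR=20/53; mL=10/53, mR=-940/2173; mL+mR=-10/41 → advance -1; mR−mL=-1350/2173 → turn -1·90°

0 8/5 40/121 20/121 -584/605 6 -4 E
1 20/41 20/53 10/53 -940/2173 5 -4 S
2 40/109 8/5 4/5 -536/545 5 -3 W
3 10/13 1 1/2 -23/26 6 -3 N
4 8/5 40/121 20/121 -584/605 6 -4 E
5 20/41 20/53 10/53 -940/2173 5 -4 S
final 5 -3 W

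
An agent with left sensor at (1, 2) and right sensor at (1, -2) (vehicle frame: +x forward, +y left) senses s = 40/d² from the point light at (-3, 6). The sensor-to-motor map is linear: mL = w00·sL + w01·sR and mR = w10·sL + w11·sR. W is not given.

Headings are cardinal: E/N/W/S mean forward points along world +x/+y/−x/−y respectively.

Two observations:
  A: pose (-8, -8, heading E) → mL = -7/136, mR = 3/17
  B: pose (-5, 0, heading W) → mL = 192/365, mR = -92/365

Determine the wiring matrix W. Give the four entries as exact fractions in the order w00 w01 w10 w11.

-1/2 1/2 1 -1/2

obs A: pose=(-8,-8,E) → sL=1/4, sR=5/34, mL=-7/136, mR=3/17
obs B: pose=(-5,0,W) → sL=40/73, sR=8/5, mL=192/365, mR=-92/365
sensor matrix S = [[1/4, 5/34], [40/73, 8/5]]; det S = 1982/6205
solve [mL_A; mL_B] = S·[w00; w01] and [mR_A; mR_B] = S·[w10; w11]:
  w00 = -1/2, w01 = 1/2, w10 = 1, w11 = -1/2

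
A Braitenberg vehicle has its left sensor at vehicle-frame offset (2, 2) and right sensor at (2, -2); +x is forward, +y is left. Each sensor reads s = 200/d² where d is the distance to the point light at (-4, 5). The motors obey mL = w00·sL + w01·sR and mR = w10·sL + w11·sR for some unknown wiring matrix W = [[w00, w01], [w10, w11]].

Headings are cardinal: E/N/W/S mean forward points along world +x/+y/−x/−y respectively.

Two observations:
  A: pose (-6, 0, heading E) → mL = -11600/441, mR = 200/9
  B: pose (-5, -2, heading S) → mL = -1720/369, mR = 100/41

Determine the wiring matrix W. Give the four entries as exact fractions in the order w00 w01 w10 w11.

obs A: pose=(-6,0,E) → sL=200/9, sR=200/49, mL=-11600/441, mR=200/9
obs B: pose=(-5,-2,S) → sL=100/41, sR=20/9, mL=-1720/369, mR=100/41
sensor matrix S = [[200/9, 200/49], [100/41, 20/9]]; det S = 6416000/162729
solve [mL_A; mL_B] = S·[w00; w01] and [mR_A; mR_B] = S·[w10; w11]:
  w00 = -1, w01 = -1, w10 = 1, w11 = 0

-1 -1 1 0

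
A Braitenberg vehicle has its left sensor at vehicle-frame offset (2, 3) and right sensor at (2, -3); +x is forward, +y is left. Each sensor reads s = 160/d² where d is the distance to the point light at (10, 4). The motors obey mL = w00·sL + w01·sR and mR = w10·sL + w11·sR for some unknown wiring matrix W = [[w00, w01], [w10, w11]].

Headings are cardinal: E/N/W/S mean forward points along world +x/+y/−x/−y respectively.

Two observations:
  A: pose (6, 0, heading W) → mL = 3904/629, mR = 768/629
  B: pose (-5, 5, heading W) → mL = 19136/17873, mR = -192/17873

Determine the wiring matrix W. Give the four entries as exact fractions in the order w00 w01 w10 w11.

obs A: pose=(6,0,W) → sL=32/17, sR=160/37, mL=3904/629, mR=768/629
obs B: pose=(-5,5,W) → sL=160/293, sR=32/61, mL=19136/17873, mR=-192/17873
sensor matrix S = [[32/17, 160/37], [160/293, 32/61]]; det S = -15446016/11242117
solve [mL_A; mL_B] = S·[w00; w01] and [mR_A; mR_B] = S·[w10; w11]:
  w00 = 1, w01 = 1, w10 = -1/2, w11 = 1/2

1 1 -1/2 1/2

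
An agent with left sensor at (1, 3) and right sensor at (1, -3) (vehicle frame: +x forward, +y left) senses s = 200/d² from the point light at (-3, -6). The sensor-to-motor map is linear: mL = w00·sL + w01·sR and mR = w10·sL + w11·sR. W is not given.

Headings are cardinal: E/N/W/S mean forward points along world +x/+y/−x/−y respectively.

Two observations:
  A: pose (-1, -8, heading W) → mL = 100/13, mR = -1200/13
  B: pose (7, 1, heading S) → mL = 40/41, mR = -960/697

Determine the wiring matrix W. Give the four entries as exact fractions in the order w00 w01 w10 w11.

obs A: pose=(-1,-8,W) → sL=100/13, sR=100, mL=100/13, mR=-1200/13
obs B: pose=(7,1,S) → sL=40/41, sR=40/17, mL=40/41, mR=-960/697
sensor matrix S = [[100/13, 100], [40/41, 40/17]]; det S = -720000/9061
solve [mL_A; mL_B] = S·[w00; w01] and [mR_A; mR_B] = S·[w10; w11]:
  w00 = 1, w01 = 0, w10 = 1, w11 = -1

1 0 1 -1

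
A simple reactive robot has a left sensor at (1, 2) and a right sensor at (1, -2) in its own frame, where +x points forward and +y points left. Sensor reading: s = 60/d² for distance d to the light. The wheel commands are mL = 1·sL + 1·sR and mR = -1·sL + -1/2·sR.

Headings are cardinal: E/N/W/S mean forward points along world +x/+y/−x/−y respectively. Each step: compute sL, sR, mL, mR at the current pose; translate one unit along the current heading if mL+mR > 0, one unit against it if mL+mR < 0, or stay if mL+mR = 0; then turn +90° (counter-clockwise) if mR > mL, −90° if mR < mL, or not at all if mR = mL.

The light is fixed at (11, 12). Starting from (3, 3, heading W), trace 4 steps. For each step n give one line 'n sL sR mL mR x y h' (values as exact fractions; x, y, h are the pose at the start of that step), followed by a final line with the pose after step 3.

0 30/101 6/13 996/1313 -693/1313 3 3 W
1 12/37 60/113 3576/4181 -2466/4181 2 3 N
2 3/5 15/41 198/205 -321/410 2 4 E
3 20/39 60/181 5960/7059 -4790/7059 3 4 S
final 3 3 W

n=0: pose=(3,3,W); sL=30/101, sR=6/13; mL=996/1313, mR=-693/1313; mL+mR=3/13 → advance +1; mR−mL=-1689/1313 → turn -1·90°
n=1: pose=(2,3,N); sL=12/37, sR=60/113; mL=3576/4181, mR=-2466/4181; mL+mR=30/113 → advance +1; mR−mL=-6042/4181 → turn -1·90°
n=2: pose=(2,4,E); sL=3/5, sR=15/41; mL=198/205, mR=-321/410; mL+mR=15/82 → advance +1; mR−mL=-717/410 → turn -1·90°
n=3: pose=(3,4,S); sL=20/39, sR=60/181; mL=5960/7059, mR=-4790/7059; mL+mR=30/181 → advance +1; mR−mL=-10750/7059 → turn -1·90°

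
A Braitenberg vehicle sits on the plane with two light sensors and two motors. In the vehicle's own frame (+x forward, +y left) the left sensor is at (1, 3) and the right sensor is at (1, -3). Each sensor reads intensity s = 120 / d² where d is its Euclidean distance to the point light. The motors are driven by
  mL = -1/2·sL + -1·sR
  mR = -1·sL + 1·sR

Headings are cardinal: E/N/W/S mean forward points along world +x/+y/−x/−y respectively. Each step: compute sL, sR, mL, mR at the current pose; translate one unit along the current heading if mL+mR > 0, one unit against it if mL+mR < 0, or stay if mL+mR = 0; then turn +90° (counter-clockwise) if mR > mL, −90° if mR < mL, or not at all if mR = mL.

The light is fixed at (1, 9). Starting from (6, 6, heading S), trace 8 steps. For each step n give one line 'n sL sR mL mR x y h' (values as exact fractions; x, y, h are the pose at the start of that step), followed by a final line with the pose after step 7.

0 3/2 6 -27/4 9/2 6 6 S
1 120/37 120/61 -8100/2257 -2880/2257 6 7 E
2 60 12/5 -162/5 -288/5 5 7 N
3 24/5 120/61 -1332/305 -864/305 5 6 E
4 30 3 -18 -27 4 6 N
5 120/17 24/13 -1188/221 -1152/221 4 5 E
6 12 60/17 -162/17 -144/17 3 5 N
7 24/13 24 -324/13 288/13 3 4 W
final 4 4 S

n=0: pose=(6,6,S); sL=3/2, sR=6; mL=-27/4, mR=9/2; mL+mR=-9/4 → advance -1; mR−mL=45/4 → turn +1·90°
n=1: pose=(6,7,E); sL=120/37, sR=120/61; mL=-8100/2257, mR=-2880/2257; mL+mR=-180/37 → advance -1; mR−mL=5220/2257 → turn +1·90°
n=2: pose=(5,7,N); sL=60, sR=12/5; mL=-162/5, mR=-288/5; mL+mR=-90 → advance -1; mR−mL=-126/5 → turn -1·90°
n=3: pose=(5,6,E); sL=24/5, sR=120/61; mL=-1332/305, mR=-864/305; mL+mR=-36/5 → advance -1; mR−mL=468/305 → turn +1·90°
n=4: pose=(4,6,N); sL=30, sR=3; mL=-18, mR=-27; mL+mR=-45 → advance -1; mR−mL=-9 → turn -1·90°
n=5: pose=(4,5,E); sL=120/17, sR=24/13; mL=-1188/221, mR=-1152/221; mL+mR=-180/17 → advance -1; mR−mL=36/221 → turn +1·90°
n=6: pose=(3,5,N); sL=12, sR=60/17; mL=-162/17, mR=-144/17; mL+mR=-18 → advance -1; mR−mL=18/17 → turn +1·90°
n=7: pose=(3,4,W); sL=24/13, sR=24; mL=-324/13, mR=288/13; mL+mR=-36/13 → advance -1; mR−mL=612/13 → turn +1·90°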